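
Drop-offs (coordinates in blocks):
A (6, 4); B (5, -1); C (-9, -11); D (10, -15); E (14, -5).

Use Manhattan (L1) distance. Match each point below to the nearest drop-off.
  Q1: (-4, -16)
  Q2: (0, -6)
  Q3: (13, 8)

Q1→C; Q2→B; Q3→A

Q1 at (-4, -16):
  A: |10| + |20| = 10 + 20 = 30 blocks
  B: |9| + |15| = 9 + 15 = 24 blocks
  C: |-5| + |5| = 5 + 5 = 10 blocks
  D: |14| + |1| = 14 + 1 = 15 blocks
  E: |18| + |11| = 18 + 11 = 29 blocks
  → nearest: C (10 blocks)
Q2 at (0, -6):
  A: |6| + |10| = 6 + 10 = 16 blocks
  B: |5| + |5| = 5 + 5 = 10 blocks
  C: |-9| + |-5| = 9 + 5 = 14 blocks
  D: |10| + |-9| = 10 + 9 = 19 blocks
  E: |14| + |1| = 14 + 1 = 15 blocks
  → nearest: B (10 blocks)
Q3 at (13, 8):
  A: |-7| + |-4| = 7 + 4 = 11 blocks
  B: |-8| + |-9| = 8 + 9 = 17 blocks
  C: |-22| + |-19| = 22 + 19 = 41 blocks
  D: |-3| + |-23| = 3 + 23 = 26 blocks
  E: |1| + |-13| = 1 + 13 = 14 blocks
  → nearest: A (11 blocks)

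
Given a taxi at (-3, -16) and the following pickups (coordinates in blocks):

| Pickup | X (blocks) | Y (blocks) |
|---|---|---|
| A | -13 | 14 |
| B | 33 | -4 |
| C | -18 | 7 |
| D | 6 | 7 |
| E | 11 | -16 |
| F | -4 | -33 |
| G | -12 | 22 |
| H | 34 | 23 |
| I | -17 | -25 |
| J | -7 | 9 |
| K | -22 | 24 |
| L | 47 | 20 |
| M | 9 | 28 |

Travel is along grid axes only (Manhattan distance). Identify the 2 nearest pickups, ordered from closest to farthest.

E, F

Distances from (-3, -16):
A: 40 blocks
B: 48 blocks
C: 38 blocks
D: 32 blocks
E: 14 blocks
F: 18 blocks
G: 47 blocks
H: 76 blocks
I: 23 blocks
J: 29 blocks
K: 59 blocks
L: 86 blocks
M: 56 blocks
Sorted: E (14 blocks) < F (18 blocks) < I (23 blocks) < J (29 blocks) < …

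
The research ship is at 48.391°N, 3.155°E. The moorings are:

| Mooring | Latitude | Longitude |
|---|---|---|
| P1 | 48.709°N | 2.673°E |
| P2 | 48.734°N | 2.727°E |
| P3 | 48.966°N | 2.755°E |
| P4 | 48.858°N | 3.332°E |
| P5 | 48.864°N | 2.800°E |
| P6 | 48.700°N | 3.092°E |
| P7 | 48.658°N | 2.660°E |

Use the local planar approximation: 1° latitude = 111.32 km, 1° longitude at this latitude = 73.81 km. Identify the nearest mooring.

Distances from 48.391°N, 3.155°E:
P1: 50.188 km
P2: 49.557 km
P3: 70.490 km
P4: 53.603 km
P5: 58.814 km
P6: 34.711 km
P7: 47.099 km
Minimum: P6 at 34.711 km.

P6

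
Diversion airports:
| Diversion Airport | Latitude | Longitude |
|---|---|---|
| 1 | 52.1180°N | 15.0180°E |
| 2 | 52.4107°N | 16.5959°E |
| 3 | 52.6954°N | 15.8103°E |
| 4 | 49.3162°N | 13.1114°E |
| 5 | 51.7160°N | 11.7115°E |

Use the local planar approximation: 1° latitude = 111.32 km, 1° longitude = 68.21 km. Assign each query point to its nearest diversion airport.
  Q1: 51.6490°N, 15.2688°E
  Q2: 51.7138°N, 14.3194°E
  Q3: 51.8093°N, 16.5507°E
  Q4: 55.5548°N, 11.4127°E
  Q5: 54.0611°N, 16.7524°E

Q1→1; Q2→1; Q3→2; Q4→5; Q5→3

Q1 at 51.6490°N, 15.2688°E:
  1: 54.9403 km
  2: 124.0318 km
  3: 122.2009 km
  4: 298.4836 km
  5: 242.7580 km
  → nearest: 1 (54.9403 km)
Q2 at 51.7138°N, 14.3194°E:
  1: 65.5383 km
  2: 173.5811 km
  3: 149.2717 km
  4: 279.3303 km
  5: 177.8850 km
  → nearest: 1 (65.5383 km)
Q3 at 51.8093°N, 16.5507°E:
  1: 110.0485 km
  2: 67.0188 km
  3: 110.8174 km
  4: 363.3987 km
  5: 330.2452 km
  → nearest: 2 (67.0188 km)
Q4 at 55.5548°N, 11.4127°E:
  1: 454.8037 km
  2: 497.4894 km
  3: 437.3745 km
  4: 704.0804 km
  5: 427.8210 km
  → nearest: 5 (427.8210 km)
Q5 at 54.0611°N, 16.7524°E:
  1: 246.5440 km
  2: 184.0324 km
  3: 165.0529 km
  4: 583.6751 km
  5: 431.7132 km
  → nearest: 3 (165.0529 km)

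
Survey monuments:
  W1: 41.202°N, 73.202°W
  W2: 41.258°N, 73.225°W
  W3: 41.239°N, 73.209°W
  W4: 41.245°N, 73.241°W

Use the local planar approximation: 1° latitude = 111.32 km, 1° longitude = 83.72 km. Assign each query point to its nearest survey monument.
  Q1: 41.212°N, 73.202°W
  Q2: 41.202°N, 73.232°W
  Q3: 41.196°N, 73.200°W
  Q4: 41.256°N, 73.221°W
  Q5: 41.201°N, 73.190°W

Q1 at 41.212°N, 73.202°W:
  W1: √((-0.010·111.32)² + (0.000·83.72)²) = √(1.23921424 + 0.00000000) = 1.113200 km
  W2: √((0.046·111.32)² + (-0.023·83.72)²) = √(26.22177332 + 3.70778131) = 5.470791 km
  W3: √((0.027·111.32)² + (-0.007·83.72)²) = √(9.03387181 + 0.34344288) = 3.062240 km
  W4: √((0.033·111.32)² + (-0.039·83.72)²) = √(13.49504307 + 10.66074741) = 4.914854 km
  → nearest: W1 (1.113200 km)
Q2 at 41.202°N, 73.232°W:
  W1: √((0.000·111.32)² + (0.030·83.72)²) = √(0.00000000 + 6.30813456) = 2.511600 km
  W2: √((0.056·111.32)² + (0.007·83.72)²) = √(38.86175857 + 0.34344288) = 6.261406 km
  W3: √((0.037·111.32)² + (0.023·83.72)²) = √(16.96484295 + 3.70778131) = 4.546716 km
  W4: √((0.043·111.32)² + (-0.009·83.72)²) = √(22.91307130 + 0.56773211) = 4.845699 km
  → nearest: W1 (2.511600 km)
Q3 at 41.196°N, 73.200°W:
  W1: √((0.006·111.32)² + (-0.002·83.72)²) = √(0.44611713 + 0.02803615) = 0.688588 km
  W2: √((0.062·111.32)² + (-0.025·83.72)²) = √(47.63539539 + 4.38064900) = 7.212215 km
  W3: √((0.043·111.32)² + (-0.009·83.72)²) = √(22.91307130 + 0.56773211) = 4.845699 km
  W4: √((0.049·111.32)² + (-0.041·83.72)²) = √(29.75353390 + 11.78219355) = 6.444822 km
  → nearest: W1 (0.688588 km)
Q4 at 41.256°N, 73.221°W:
  W1: √((-0.054·111.32)² + (0.019·83.72)²) = √(36.13548724 + 2.53026286) = 6.218179 km
  W2: √((0.002·111.32)² + (-0.004·83.72)²) = √(0.04956857 + 0.11214461) = 0.402136 km
  W3: √((-0.017·111.32)² + (0.012·83.72)²) = √(3.58132915 + 1.00930153) = 2.142576 km
  W4: √((-0.011·111.32)² + (-0.020·83.72)²) = √(1.49944923 + 2.80361536) = 2.074383 km
  → nearest: W2 (0.402136 km)
Q5 at 41.201°N, 73.190°W:
  W1: √((0.001·111.32)² + (-0.012·83.72)²) = √(0.01239214 + 1.00930153) = 1.010789 km
  W2: √((0.057·111.32)² + (-0.035·83.72)²) = √(40.26207066 + 8.58607204) = 6.989145 km
  W3: √((0.038·111.32)² + (-0.019·83.72)²) = √(17.89425363 + 2.53026286) = 4.519349 km
  W4: √((0.044·111.32)² + (-0.051·83.72)²) = √(23.99118769 + 18.23050888) = 6.497822 km
  → nearest: W1 (1.010789 km)

Q1→W1; Q2→W1; Q3→W1; Q4→W2; Q5→W1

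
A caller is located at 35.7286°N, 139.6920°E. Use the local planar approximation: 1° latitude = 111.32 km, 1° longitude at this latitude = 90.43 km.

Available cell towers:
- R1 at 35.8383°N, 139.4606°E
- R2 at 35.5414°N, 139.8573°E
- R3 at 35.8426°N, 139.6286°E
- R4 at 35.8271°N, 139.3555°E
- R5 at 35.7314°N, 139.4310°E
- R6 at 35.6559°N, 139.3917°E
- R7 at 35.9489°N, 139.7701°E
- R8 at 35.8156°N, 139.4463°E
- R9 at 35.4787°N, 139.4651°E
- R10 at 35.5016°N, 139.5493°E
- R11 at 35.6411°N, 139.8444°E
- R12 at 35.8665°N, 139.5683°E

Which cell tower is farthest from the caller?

Distances from 35.7286°N, 139.6920°E:
R1: √((0.1097·111.32)² + (-0.2314·90.43)²) = √(149.128157 + 437.876634) = 24.2282 km
R2: √((-0.1872·111.32)² + (0.1653·90.43)²) = √(434.268256 + 223.445066) = 25.6459 km
R3: √((0.1140·111.32)² + (-0.0634·90.43)²) = √(161.048283 + 32.870293) = 13.9255 km
R4: √((0.0985·111.32)² + (-0.3365·90.43)²) = √(120.231664 + 925.966338) = 32.3450 km
R5: √((0.0028·111.32)² + (-0.2610·90.43)²) = √(0.097154 + 557.065261) = 23.6043 km
R6: √((-0.0727·111.32)² + (-0.3003·90.43)²) = √(65.496066 + 737.455342) = 28.3364 km
R7: √((0.2203·111.32)² + (0.0781·90.43)²) = √(601.416570 + 49.880079) = 25.5205 km
R8: √((0.0870·111.32)² + (-0.2457·90.43)²) = √(93.796126 + 493.668452) = 24.2377 km
R9: √((-0.2499·111.32)² + (-0.2269·90.43)²) = √(773.889417 + 421.011592) = 34.5673 km
R10: √((-0.2270·111.32)² + (-0.1427·90.43)²) = √(638.554706 + 166.522533) = 28.3739 km
R11: √((-0.0875·111.32)² + (0.1524·90.43)²) = √(94.877340 + 189.930624) = 16.8763 km
R12: √((0.1379·111.32)² + (-0.1237·90.43)²) = √(235.654061 + 125.130869) = 18.9943 km
Maximum: R9 at 34.5673 km.

R9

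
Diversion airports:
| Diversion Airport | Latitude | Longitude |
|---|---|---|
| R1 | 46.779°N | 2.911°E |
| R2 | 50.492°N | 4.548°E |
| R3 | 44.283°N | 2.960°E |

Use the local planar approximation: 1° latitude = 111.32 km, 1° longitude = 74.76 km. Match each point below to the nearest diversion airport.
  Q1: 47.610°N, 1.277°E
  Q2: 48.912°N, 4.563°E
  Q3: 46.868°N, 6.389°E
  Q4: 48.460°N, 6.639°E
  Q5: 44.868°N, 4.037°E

Q1→R1; Q2→R2; Q3→R1; Q4→R2; Q5→R3

Q1 at 47.610°N, 1.277°E:
  R1: 153.232 km
  R2: 403.396 km
  R3: 391.150 km
  → nearest: R1 (153.232 km)
Q2 at 48.912°N, 4.563°E:
  R1: 267.644 km
  R2: 175.889 km
  R3: 529.052 km
  → nearest: R2 (175.889 km)
Q3 at 46.868°N, 6.389°E:
  R1: 260.204 km
  R2: 426.255 km
  R3: 385.387 km
  → nearest: R1 (260.204 km)
Q4 at 48.460°N, 6.639°E:
  R1: 335.699 km
  R2: 274.963 km
  R3: 540.239 km
  → nearest: R2 (274.963 km)
Q5 at 44.868°N, 4.037°E:
  R1: 228.782 km
  R2: 627.228 km
  R3: 103.556 km
  → nearest: R3 (103.556 km)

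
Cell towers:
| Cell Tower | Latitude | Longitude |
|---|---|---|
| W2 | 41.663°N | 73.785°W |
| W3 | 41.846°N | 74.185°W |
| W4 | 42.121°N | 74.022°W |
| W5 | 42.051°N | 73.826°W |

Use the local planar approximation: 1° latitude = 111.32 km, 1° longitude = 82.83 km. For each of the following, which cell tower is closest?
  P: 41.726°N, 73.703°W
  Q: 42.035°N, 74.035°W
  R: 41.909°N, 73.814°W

P at 41.726°N, 73.703°W:
  W2: √((-0.063·111.32)² + (-0.082·82.83)²) = √(49.18441 + 46.13208) = 9.763 km
  W3: √((0.120·111.32)² + (-0.482·82.83)²) = √(178.44685 + 1593.93057) = 42.100 km
  W4: √((0.395·111.32)² + (-0.319·82.83)²) = √(1933.48402 + 698.16277) = 51.300 km
  W5: √((0.325·111.32)² + (-0.123·82.83)²) = √(1308.92004 + 103.79718) = 37.586 km
  → nearest: W2 (9.763 km)
Q at 42.035°N, 74.035°W:
  W2: √((-0.372·111.32)² + (0.250·82.83)²) = √(1714.87423 + 428.80056) = 46.300 km
  W3: √((-0.189·111.32)² + (-0.150·82.83)²) = √(442.65972 + 154.36820) = 24.434 km
  W4: √((0.086·111.32)² + (0.013·82.83)²) = √(91.65229 + 1.15948) = 9.634 km
  W5: √((0.016·111.32)² + (0.209·82.83)²) = √(3.17239 + 299.68699) = 17.403 km
  → nearest: W4 (9.634 km)
R at 41.909°N, 73.814°W:
  W2: √((-0.246·111.32)² + (0.029·82.83)²) = √(749.92289 + 5.76994) = 27.490 km
  W3: √((-0.063·111.32)² + (-0.371·82.83)²) = √(49.18441 + 944.32860) = 31.520 km
  W4: √((0.212·111.32)² + (-0.208·82.83)²) = √(556.95245 + 296.82604) = 29.219 km
  W5: √((0.142·111.32)² + (-0.012·82.83)²) = √(249.87516 + 0.98796) = 15.839 km
  → nearest: W5 (15.839 km)

P→W2; Q→W4; R→W5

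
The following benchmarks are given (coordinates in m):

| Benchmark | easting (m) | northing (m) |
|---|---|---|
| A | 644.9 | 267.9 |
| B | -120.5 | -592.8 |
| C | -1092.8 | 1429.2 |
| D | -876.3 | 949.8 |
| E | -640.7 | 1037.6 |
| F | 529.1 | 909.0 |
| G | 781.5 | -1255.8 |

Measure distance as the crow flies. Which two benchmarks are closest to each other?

D and E

Pairwise distances:
A–B: 1151.8 m
A–C: 2090.0 m
A–D: 1667.0 m
A–E: 1498.4 m
A–F: 651.5 m
A–G: 1529.8 m
B–C: 2243.6 m
B–D: 1717.8 m
B–E: 1711.4 m
B–F: 1636.3 m
B–G: 1119.5 m
C–D: 526.0 m
C–E: 598.1 m
C–F: 1703.3 m
C–G: 3274.5 m
D–E: 251.4 m
D–F: 1406.0 m
D–G: 2759.2 m
E–F: 1176.8 m
E–G: 2698.6 m
F–G: 2179.5 m
Closest pair: D–E at 251.4 m.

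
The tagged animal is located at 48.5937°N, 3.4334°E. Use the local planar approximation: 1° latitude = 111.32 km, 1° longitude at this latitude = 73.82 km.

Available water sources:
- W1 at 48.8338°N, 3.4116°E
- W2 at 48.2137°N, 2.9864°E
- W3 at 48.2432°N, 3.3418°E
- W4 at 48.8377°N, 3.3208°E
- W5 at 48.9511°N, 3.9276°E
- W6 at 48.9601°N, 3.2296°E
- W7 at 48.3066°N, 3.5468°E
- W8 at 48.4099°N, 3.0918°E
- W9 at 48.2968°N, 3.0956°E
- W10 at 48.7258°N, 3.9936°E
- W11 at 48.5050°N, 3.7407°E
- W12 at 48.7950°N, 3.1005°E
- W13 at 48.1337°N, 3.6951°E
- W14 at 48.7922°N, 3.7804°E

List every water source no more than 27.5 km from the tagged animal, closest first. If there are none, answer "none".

W11, W1

Distances from 48.5937°N, 3.4334°E:
W1: √((0.2401·111.32)² + (-0.0218·73.82)²) = √(714.382349 + 2.589769) = 26.7763 km
W2: √((-0.3800·111.32)² + (-0.4470·73.82)²) = √(1789.425363 + 1088.837646) = 53.6494 km
W3: √((-0.3505·111.32)² + (-0.0916·73.82)²) = √(1522.377792 + 45.723454) = 39.5993 km
W4: √((0.2440·111.32)² + (-0.1126·73.82)²) = √(737.778590 + 69.091538) = 28.4055 km
W5: √((0.3574·111.32)² + (0.4942·73.82)²) = √(1582.907335 + 1330.924942) = 53.9799 km
W6: √((0.3664·111.32)² + (-0.2038·73.82)²) = √(1663.632229 + 226.337462) = 43.4738 km
W7: √((-0.2871·111.32)² + (0.1134·73.82)²) = √(1021.439810 + 70.076789) = 33.0381 km
W8: √((-0.1838·111.32)² + (-0.3416·73.82)²) = √(418.636807 + 635.892651) = 32.4735 km
W9: √((-0.2969·111.32)² + (-0.3378·73.82)²) = √(1092.362520 + 621.823845) = 41.4027 km
W10: √((0.1321·111.32)² + (0.5602·73.82)²) = √(216.247966 + 1710.150339) = 43.8908 km
W11: √((-0.0887·111.32)² + (0.3073·73.82)²) = √(97.497535 + 514.604053) = 24.7407 km
W12: √((0.2013·111.32)² + (-0.3329·73.82)²) = √(502.150553 + 603.914799) = 33.2576 km
W13: √((-0.4600·111.32)² + (0.2617·73.82)²) = √(2622.177332 + 373.211938) = 54.7301 km
W14: √((0.1985·111.32)² + (0.3470·73.82)²) = √(488.278293 + 656.155889) = 33.8295 km
Threshold 27.5 km: W11 (24.7407 km), W1 (26.7763 km) are within range.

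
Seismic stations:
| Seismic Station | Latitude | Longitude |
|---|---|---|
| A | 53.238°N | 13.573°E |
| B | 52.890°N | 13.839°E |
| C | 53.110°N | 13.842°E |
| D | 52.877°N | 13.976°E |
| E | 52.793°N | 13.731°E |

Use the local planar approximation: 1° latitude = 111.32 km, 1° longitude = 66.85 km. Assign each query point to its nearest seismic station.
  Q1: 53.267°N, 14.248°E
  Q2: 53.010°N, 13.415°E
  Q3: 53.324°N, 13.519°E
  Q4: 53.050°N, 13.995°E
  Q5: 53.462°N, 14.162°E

Q1→C; Q2→A; Q3→A; Q4→C; Q5→C

Q1 at 53.267°N, 14.248°E:
  A: 45.239 km
  B: 50.088 km
  C: 32.281 km
  D: 47.069 km
  E: 63.077 km
  → nearest: C (32.281 km)
Q2 at 53.010°N, 13.415°E:
  A: 27.491 km
  B: 31.335 km
  C: 30.639 km
  D: 40.320 km
  E: 32.090 km
  → nearest: A (27.491 km)
Q3 at 53.324°N, 13.519°E:
  A: 10.232 km
  B: 52.837 km
  C: 32.152 km
  D: 58.390 km
  E: 60.786 km
  → nearest: A (10.232 km)
Q4 at 53.050°N, 13.995°E:
  A: 35.126 km
  B: 20.640 km
  C: 12.216 km
  D: 19.300 km
  E: 33.615 km
  → nearest: C (12.216 km)
Q5 at 53.462°N, 14.162°E:
  A: 46.606 km
  B: 67.237 km
  C: 44.644 km
  D: 66.299 km
  E: 79.852 km
  → nearest: C (44.644 km)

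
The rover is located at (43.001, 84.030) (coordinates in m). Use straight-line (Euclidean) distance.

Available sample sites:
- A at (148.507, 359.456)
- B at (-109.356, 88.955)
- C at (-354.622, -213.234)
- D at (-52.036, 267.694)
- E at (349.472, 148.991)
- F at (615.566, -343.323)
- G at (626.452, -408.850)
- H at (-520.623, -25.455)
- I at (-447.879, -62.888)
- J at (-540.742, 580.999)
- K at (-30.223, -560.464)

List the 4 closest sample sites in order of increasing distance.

Distances from (43.001, 84.030):
A: √((105.506)² + (275.426)²) = √(11131.51604 + 75859.48148) = 294.942 m
B: √((-152.357)² + (4.925)²) = √(23212.65545 + 24.25562) = 152.437 m
C: √((-397.623)² + (-297.264)²) = √(158104.05013 + 88365.88570) = 496.457 m
D: √((-95.037)² + (183.664)²) = √(9032.03137 + 33732.46490) = 206.796 m
E: √((306.471)² + (64.961)²) = √(93924.47384 + 4219.93152) = 313.280 m
F: √((572.565)² + (-427.353)²) = √(327830.67923 + 182630.58661) = 714.466 m
G: √((583.451)² + (-492.880)²) = √(340415.06940 + 242930.69440) = 763.771 m
H: √((-563.624)² + (-109.485)²) = √(317672.01338 + 11986.96522) = 574.159 m
I: √((-490.880)² + (-146.918)²) = √(240963.17440 + 21584.89872) = 512.394 m
J: √((-583.743)² + (496.969)²) = √(340755.89005 + 246978.18696) = 766.638 m
K: √((-73.224)² + (-644.494)²) = √(5361.75418 + 415372.51604) = 648.640 m
Sorted: B (152.437 m) < D (206.796 m) < A (294.942 m) < E (313.280 m) < C (496.457 m) < I (512.394 m) < …

B, D, A, E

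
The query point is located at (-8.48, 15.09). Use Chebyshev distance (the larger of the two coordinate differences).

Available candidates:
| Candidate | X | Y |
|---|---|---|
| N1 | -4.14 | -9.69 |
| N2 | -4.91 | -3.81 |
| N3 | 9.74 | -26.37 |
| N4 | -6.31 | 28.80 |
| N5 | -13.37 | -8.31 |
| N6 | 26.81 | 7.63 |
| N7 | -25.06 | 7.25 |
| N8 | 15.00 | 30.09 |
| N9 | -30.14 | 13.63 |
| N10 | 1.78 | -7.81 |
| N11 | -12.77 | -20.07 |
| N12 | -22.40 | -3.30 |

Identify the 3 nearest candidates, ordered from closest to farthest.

Distances from (-8.48, 15.09):
N1: max(|4.34|, |-24.78|) = 24.78
N2: max(|3.57|, |-18.90|) = 18.90
N3: max(|18.22|, |-41.46|) = 41.46
N4: max(|2.17|, |13.71|) = 13.71
N5: max(|-4.89|, |-23.40|) = 23.40
N6: max(|35.29|, |-7.46|) = 35.29
N7: max(|-16.58|, |-7.84|) = 16.58
N8: max(|23.48|, |15.00|) = 23.48
N9: max(|-21.66|, |-1.46|) = 21.66
N10: max(|10.26|, |-22.90|) = 22.90
N11: max(|-4.29|, |-35.16|) = 35.16
N12: max(|-13.92|, |-18.39|) = 18.39
Sorted: N4 (13.71) < N7 (16.58) < N12 (18.39) < N2 (18.90) < N9 (21.66) < …

N4, N7, N12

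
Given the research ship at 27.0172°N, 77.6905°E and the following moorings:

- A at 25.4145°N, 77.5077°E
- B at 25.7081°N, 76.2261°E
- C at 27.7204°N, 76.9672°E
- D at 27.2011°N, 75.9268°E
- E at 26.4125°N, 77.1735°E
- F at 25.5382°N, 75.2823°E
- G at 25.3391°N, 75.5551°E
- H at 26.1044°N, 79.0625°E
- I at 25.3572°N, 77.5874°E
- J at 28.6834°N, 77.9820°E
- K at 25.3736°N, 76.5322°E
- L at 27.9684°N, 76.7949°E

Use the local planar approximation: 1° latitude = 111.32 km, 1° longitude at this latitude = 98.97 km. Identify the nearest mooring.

Distances from 27.0172°N, 77.6905°E:
A: √((-1.6027·111.32)² + (-0.1828·98.97)²) = √(31831.042993 + 327.310188) = 179.3275 km
B: √((-1.3091·111.32)² + (-1.4644·98.97)²) = √(21236.944938 + 21005.188389) = 205.5289 km
C: √((0.7032·111.32)² + (-0.7233·98.97)²) = √(6127.793469 + 5124.412368) = 106.0764 km
D: √((0.1839·111.32)² + (-1.7637·98.97)²) = √(419.092466 + 30468.885611) = 175.7498 km
E: √((-0.6047·111.32)² + (-0.5170·98.97)²) = √(4531.336690 + 2618.112033) = 84.5544 km
F: √((-1.4790·111.32)² + (-2.4082·98.97)²) = √(27107.080364 + 56805.743001) = 289.6771 km
G: √((-1.6781·111.32)² + (-2.1354·98.97)²) = √(34896.516008 + 44664.823002) = 282.0662 km
H: √((-0.9128·111.32)² + (1.3720·98.97)²) = √(10325.180634 + 18438.065917) = 169.5973 km
I: √((-1.6600·111.32)² + (-0.1031·98.97)²) = √(34147.787597 + 104.117677) = 185.0727 km
J: √((1.6662·111.32)² + (0.2915·98.97)²) = √(34403.343811 + 832.308364) = 187.7116 km
K: √((-1.6436·111.32)² + (-1.1583·98.97)²) = √(33476.393219 + 13141.630535) = 215.9121 km
L: √((0.9512·111.32)² + (-0.8956·98.97)²) = √(11212.180445 + 7856.612079) = 138.0898 km
Minimum: E at 84.5544 km.

E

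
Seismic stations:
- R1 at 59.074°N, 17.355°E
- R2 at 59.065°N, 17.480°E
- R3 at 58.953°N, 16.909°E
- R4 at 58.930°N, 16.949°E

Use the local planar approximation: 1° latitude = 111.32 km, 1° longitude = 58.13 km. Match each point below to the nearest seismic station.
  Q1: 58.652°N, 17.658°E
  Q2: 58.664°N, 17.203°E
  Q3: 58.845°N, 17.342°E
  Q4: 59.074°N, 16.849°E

Q1→R2; Q2→R4; Q3→R4; Q4→R3

Q1 at 58.652°N, 17.658°E:
  R1: 50.170 km
  R2: 47.125 km
  R3: 54.940 km
  R4: 51.540 km
  → nearest: R2 (47.125 km)
Q2 at 58.664°N, 17.203°E:
  R1: 46.489 km
  R2: 47.455 km
  R3: 36.429 km
  R4: 33.088 km
  → nearest: R4 (33.088 km)
Q3 at 58.845°N, 17.342°E:
  R1: 25.503 km
  R2: 25.771 km
  R3: 27.894 km
  R4: 24.727 km
  → nearest: R4 (24.727 km)
Q4 at 59.074°N, 16.849°E:
  R1: 29.414 km
  R2: 36.694 km
  R3: 13.914 km
  R4: 17.052 km
  → nearest: R3 (13.914 km)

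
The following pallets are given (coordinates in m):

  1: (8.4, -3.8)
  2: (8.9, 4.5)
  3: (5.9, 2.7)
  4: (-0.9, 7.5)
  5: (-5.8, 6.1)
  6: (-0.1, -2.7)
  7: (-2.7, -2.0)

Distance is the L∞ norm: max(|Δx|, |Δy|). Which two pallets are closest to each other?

6 and 7

Pairwise distances:
1–2: 8.3 m
1–3: 6.5 m
1–4: 11.3 m
1–5: 14.2 m
1–6: 8.5 m
1–7: 11.1 m
2–3: 3.0 m
2–4: 9.8 m
2–5: 14.7 m
2–6: 9.0 m
2–7: 11.6 m
3–4: 6.8 m
3–5: 11.7 m
3–6: 6.0 m
3–7: 8.6 m
4–5: 4.9 m
4–6: 10.2 m
4–7: 9.5 m
5–6: 8.8 m
5–7: 8.1 m
6–7: 2.6 m
Closest pair: 6–7 at 2.6 m.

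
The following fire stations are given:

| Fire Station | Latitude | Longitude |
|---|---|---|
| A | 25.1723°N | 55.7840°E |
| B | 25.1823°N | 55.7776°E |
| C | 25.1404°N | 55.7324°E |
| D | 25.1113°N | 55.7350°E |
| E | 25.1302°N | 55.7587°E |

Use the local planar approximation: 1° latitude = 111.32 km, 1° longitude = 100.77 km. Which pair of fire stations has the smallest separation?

Pairwise distances:
A–B: √((0.0100·111.32)² + (-0.0064·100.77)²) = √(1.239214 + 0.415932) = 1.2865 km
C–E: √((-0.0102·111.32)² + (0.0263·100.77)²) = √(1.289278 + 7.023830) = 2.8832 km
D–E: √((0.0189·111.32)² + (0.0237·100.77)²) = √(4.426597 + 5.703733) = 3.1828 km
C–D: √((-0.0291·111.32)² + (0.0026·100.77)²) = √(10.493790 + 0.068645) = 3.2500 km
A–E: √((-0.0421·111.32)² + (-0.0253·100.77)²) = √(21.963957 + 6.499853) = 5.3351 km
B–E: √((-0.0521·111.32)² + (-0.0189·100.77)²) = √(33.637355 + 3.627322) = 6.1045 km
A–C: √((-0.0319·111.32)² + (-0.0516·100.77)²) = √(12.610368 + 27.037213) = 6.2966 km
B–C: √((-0.0419·111.32)² + (-0.0452·100.77)²) = √(21.755769 + 20.746239) = 6.5194 km
A–D: √((-0.0610·111.32)² + (-0.0490·100.77)²) = √(46.111162 + 24.381178) = 8.3960 km
B–D: √((-0.0710·111.32)² + (-0.0426·100.77)²) = √(62.468790 + 18.428149) = 8.9943 km
Closest pair: A–B at 1.2865 km.

A and B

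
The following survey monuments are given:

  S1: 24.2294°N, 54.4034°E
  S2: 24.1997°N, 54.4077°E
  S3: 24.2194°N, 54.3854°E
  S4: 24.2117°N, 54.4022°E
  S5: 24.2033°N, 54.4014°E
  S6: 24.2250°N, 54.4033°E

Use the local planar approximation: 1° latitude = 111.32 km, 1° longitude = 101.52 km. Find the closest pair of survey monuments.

S1 and S6

Pairwise distances:
S1–S6: √((-0.0044·111.32)² + (-0.0001·101.52)²) = √(0.239912 + 0.000103) = 0.4899 km
S2–S5: √((0.0036·111.32)² + (-0.0063·101.52)²) = √(0.160602 + 0.409057) = 0.7548 km
S4–S5: √((-0.0084·111.32)² + (-0.0008·101.52)²) = √(0.874390 + 0.006596) = 0.9386 km
S2–S4: √((0.0120·111.32)² + (-0.0055·101.52)²) = √(1.784469 + 0.311766) = 1.4478 km
S4–S6: √((0.0133·111.32)² + (0.0011·101.52)²) = √(2.192046 + 0.012471) = 1.4848 km
S3–S4: √((-0.0077·111.32)² + (0.0168·101.52)²) = √(0.734730 + 2.908853) = 1.9088 km
S3–S6: √((0.0056·111.32)² + (0.0179·101.52)²) = √(0.388618 + 3.302245) = 1.9212 km
S1–S4: √((-0.0177·111.32)² + (-0.0012·101.52)²) = √(3.882334 + 0.014841) = 1.9741 km
S1–S3: √((-0.0100·111.32)² + (-0.0180·101.52)²) = √(1.239214 + 3.339245) = 2.1397 km
S3–S5: √((-0.0161·111.32)² + (0.0160·101.52)²) = √(3.212167 + 2.638415) = 2.4188 km
S5–S6: √((0.0217·111.32)² + (0.0019·101.52)²) = √(5.835336 + 0.037206) = 2.4233 km
S2–S6: √((0.0253·111.32)² + (-0.0044·101.52)²) = √(7.932086 + 0.199530) = 2.8516 km
S1–S5: √((-0.0261·111.32)² + (-0.0020·101.52)²) = √(8.441651 + 0.041225) = 2.9125 km
S2–S3: √((0.0197·111.32)² + (-0.0223·101.52)²) = √(4.809267 + 5.125225) = 3.1519 km
S1–S2: √((-0.0297·111.32)² + (0.0043·101.52)²) = √(10.930985 + 0.190564) = 3.3349 km
Closest pair: S1–S6 at 0.4899 km.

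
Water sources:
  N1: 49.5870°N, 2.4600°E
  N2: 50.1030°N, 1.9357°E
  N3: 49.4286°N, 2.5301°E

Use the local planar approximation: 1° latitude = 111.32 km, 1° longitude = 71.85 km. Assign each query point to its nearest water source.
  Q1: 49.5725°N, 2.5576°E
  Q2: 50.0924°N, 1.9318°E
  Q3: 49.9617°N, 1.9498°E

Q1→N1; Q2→N2; Q3→N2

Q1 at 49.5725°N, 2.5576°E:
  N1: 7.1959 km
  N2: 74.0550 km
  N3: 16.1403 km
  → nearest: N1 (7.1959 km)
Q2 at 50.0924°N, 1.9318°E:
  N1: 67.8646 km
  N2: 1.2128 km
  N3: 85.4887 km
  → nearest: N2 (1.2128 km)
Q3 at 49.9617°N, 1.9498°E:
  N1: 55.5307 km
  N2: 15.7621 km
  N3: 72.5274 km
  → nearest: N2 (15.7621 km)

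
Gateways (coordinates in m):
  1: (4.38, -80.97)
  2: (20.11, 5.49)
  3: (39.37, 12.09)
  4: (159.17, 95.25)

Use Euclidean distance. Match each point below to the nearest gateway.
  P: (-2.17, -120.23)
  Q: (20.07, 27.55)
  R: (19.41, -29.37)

P at (-2.17, -120.23):
  1: √((6.55)² + (39.26)²) = √(42.9025 + 1541.3476) = 39.80 m
  2: √((22.28)² + (125.72)²) = √(496.3984 + 15805.5184) = 127.68 m
  3: √((41.54)² + (132.32)²) = √(1725.5716 + 17508.5824) = 138.69 m
  4: √((161.34)² + (215.48)²) = √(26030.5956 + 46431.6304) = 269.19 m
  → nearest: 1 (39.80 m)
Q at (20.07, 27.55):
  1: √((-15.69)² + (-108.52)²) = √(246.1761 + 11776.5904) = 109.65 m
  2: √((0.04)² + (-22.06)²) = √(0.0016 + 486.6436) = 22.06 m
  3: √((19.30)² + (-15.46)²) = √(372.4900 + 239.0116) = 24.73 m
  4: √((139.10)² + (67.70)²) = √(19348.8100 + 4583.2900) = 154.70 m
  → nearest: 2 (22.06 m)
R at (19.41, -29.37):
  1: √((-15.03)² + (-51.60)²) = √(225.9009 + 2662.5600) = 53.74 m
  2: √((0.70)² + (34.86)²) = √(0.4900 + 1215.2196) = 34.87 m
  3: √((19.96)² + (41.46)²) = √(398.4016 + 1718.9316) = 46.01 m
  4: √((139.76)² + (124.62)²) = √(19532.8576 + 15530.1444) = 187.25 m
  → nearest: 2 (34.87 m)

P→1; Q→2; R→2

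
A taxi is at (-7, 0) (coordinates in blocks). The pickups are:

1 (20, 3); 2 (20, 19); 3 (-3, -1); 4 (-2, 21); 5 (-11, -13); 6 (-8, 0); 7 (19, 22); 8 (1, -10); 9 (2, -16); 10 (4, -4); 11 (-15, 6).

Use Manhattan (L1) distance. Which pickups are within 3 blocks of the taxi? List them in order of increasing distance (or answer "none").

Distances from (-7, 0):
1: 30 blocks
2: 46 blocks
3: 5 blocks
4: 26 blocks
5: 17 blocks
6: 1 blocks
7: 48 blocks
8: 18 blocks
9: 25 blocks
10: 15 blocks
11: 14 blocks
Threshold 3 blocks: 6 (1 blocks) is within range.

6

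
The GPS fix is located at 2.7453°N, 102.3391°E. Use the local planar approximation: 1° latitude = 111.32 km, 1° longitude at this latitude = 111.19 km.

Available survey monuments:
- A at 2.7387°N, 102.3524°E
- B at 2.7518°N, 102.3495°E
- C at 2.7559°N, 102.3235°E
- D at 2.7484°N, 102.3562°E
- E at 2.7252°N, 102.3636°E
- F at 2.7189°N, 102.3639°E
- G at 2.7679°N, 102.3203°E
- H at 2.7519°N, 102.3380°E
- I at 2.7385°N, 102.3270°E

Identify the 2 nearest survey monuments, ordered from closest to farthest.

H, B

Distances from 2.7453°N, 102.3391°E:
A: √((-0.0066·111.32)² + (0.0133·111.19)²) = √(0.539802 + 2.186929) = 1.6513 km
B: √((0.0065·111.32)² + (0.0104·111.19)²) = √(0.523568 + 1.337205) = 1.3641 km
C: √((0.0106·111.32)² + (-0.0156·111.19)²) = √(1.392381 + 3.008712) = 2.0979 km
D: √((0.0031·111.32)² + (0.0171·111.19)²) = √(0.119088 + 3.615128) = 1.9324 km
E: √((-0.0201·111.32)² + (0.0245·111.19)²) = √(5.006549 + 7.421020) = 3.5253 km
F: √((-0.0264·111.32)² + (0.0248·111.19)²) = √(8.636828 + 7.603872) = 4.0300 km
G: √((0.0226·111.32)² + (-0.0188·111.19)²) = √(6.329411 + 4.369655) = 3.2709 km
H: √((0.0066·111.32)² + (-0.0011·111.19)²) = √(0.539802 + 0.014959) = 0.7448 km
I: √((-0.0068·111.32)² + (-0.0121·111.19)²) = √(0.573013 + 1.810098) = 1.5437 km
Sorted: H (0.7448 km) < B (1.3641 km) < I (1.5437 km) < A (1.6513 km) < …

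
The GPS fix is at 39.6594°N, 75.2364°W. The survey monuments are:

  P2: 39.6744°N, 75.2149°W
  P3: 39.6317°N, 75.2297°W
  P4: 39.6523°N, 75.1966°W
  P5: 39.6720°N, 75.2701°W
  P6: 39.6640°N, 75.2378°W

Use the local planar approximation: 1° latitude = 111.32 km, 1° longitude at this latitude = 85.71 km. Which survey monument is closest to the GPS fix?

Distances from 39.6594°N, 75.2364°W:
P2: √((0.0150·111.32)² + (0.0215·85.71)²) = √(2.788232 + 3.395783) = 2.4868 km
P3: √((-0.0277·111.32)² + (0.0067·85.71)²) = √(9.508367 + 0.329771) = 3.1366 km
P4: √((-0.0071·111.32)² + (0.0398·85.71)²) = √(0.624688 + 11.636681) = 3.5016 km
P5: √((0.0126·111.32)² + (-0.0337·85.71)²) = √(1.967377 + 8.343011) = 3.2110 km
P6: √((0.0046·111.32)² + (-0.0014·85.71)²) = √(0.262218 + 0.014399) = 0.5259 km
Minimum: P6 at 0.5259 km.

P6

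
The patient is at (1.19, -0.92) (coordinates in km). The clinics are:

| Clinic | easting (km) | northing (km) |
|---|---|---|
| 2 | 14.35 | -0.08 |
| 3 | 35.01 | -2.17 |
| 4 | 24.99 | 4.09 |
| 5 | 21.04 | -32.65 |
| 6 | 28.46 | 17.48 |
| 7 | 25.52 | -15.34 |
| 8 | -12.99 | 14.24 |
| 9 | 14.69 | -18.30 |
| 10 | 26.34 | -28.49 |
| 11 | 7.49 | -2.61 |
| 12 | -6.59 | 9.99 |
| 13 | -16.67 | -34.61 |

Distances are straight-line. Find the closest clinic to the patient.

Distances from (1.19, -0.92):
2: 13.19 km
3: 33.84 km
4: 24.32 km
5: 37.43 km
6: 32.90 km
7: 28.28 km
8: 20.76 km
9: 22.01 km
10: 37.32 km
11: 6.52 km
12: 13.40 km
13: 38.13 km
Minimum: 11 at 6.52 km.

11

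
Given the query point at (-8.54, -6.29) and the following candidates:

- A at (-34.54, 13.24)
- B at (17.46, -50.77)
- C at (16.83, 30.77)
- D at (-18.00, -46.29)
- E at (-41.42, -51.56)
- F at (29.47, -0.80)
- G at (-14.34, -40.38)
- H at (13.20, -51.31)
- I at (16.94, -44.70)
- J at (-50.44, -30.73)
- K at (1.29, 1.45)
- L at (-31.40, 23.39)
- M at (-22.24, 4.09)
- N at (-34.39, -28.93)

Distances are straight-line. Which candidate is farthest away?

Distances from (-8.54, -6.29):
A: 32.52
B: 51.52
C: 44.91
D: 41.10
E: 55.95
F: 38.40
G: 34.58
H: 49.99
I: 46.09
J: 48.51
K: 12.51
L: 37.46
M: 17.19
N: 34.36
Maximum: E at 55.95.

E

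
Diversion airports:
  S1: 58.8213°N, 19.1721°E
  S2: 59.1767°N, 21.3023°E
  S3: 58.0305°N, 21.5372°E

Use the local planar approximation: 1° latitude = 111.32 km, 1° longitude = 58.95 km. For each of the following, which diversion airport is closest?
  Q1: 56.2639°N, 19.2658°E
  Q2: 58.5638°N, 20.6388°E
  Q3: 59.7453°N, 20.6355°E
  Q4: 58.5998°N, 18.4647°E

Q1 at 56.2639°N, 19.2658°E:
  S1: 284.7433 km
  S2: 345.7634 km
  S3: 237.9144 km
  → nearest: S3 (237.9144 km)
Q2 at 58.5638°N, 20.6388°E:
  S1: 91.0898 km
  S2: 78.6442 km
  S3: 79.5567 km
  → nearest: S2 (78.6442 km)
Q3 at 59.7453°N, 20.6355°E:
  S1: 134.2467 km
  S2: 74.5088 km
  S3: 198.1541 km
  → nearest: S2 (74.5088 km)
Q4 at 58.5998°N, 18.4647°E:
  S1: 48.4456 km
  S2: 179.1807 km
  S3: 191.8911 km
  → nearest: S1 (48.4456 km)

Q1→S3; Q2→S2; Q3→S2; Q4→S1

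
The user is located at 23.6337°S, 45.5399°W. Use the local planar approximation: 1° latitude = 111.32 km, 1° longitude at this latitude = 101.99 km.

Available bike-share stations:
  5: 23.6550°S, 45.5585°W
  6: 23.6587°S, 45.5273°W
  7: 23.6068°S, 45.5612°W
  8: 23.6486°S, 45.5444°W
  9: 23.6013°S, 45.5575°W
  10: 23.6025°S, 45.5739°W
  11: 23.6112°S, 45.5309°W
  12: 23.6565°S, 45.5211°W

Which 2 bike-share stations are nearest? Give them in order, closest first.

8, 11

Distances from 23.6337°S, 45.5399°W:
5: √((-0.0213·111.32)² + (-0.0186·101.99)²) = √(5.622191 + 3.598662) = 3.0366 km
6: √((-0.0250·111.32)² + (0.0126·101.99)²) = √(7.745089 + 1.651415) = 3.0654 km
7: √((0.0269·111.32)² + (-0.0213·101.99)²) = √(8.967078 + 4.719265) = 3.6995 km
8: √((-0.0149·111.32)² + (-0.0045·101.99)²) = √(2.751180 + 0.210640) = 1.7210 km
9: √((0.0324·111.32)² + (-0.0176·101.99)²) = √(13.008775 + 3.222111) = 4.0288 km
10: √((0.0312·111.32)² + (-0.0340·101.99)²) = √(12.063007 + 12.024666) = 4.9079 km
11: √((0.0225·111.32)² + (0.0090·101.99)²) = √(6.273522 + 0.842559) = 2.6676 km
12: √((-0.0228·111.32)² + (0.0188·101.99)²) = √(6.441931 + 3.676469) = 3.1809 km
Sorted: 8 (1.7210 km) < 11 (2.6676 km) < 5 (3.0366 km) < 6 (3.0654 km) < …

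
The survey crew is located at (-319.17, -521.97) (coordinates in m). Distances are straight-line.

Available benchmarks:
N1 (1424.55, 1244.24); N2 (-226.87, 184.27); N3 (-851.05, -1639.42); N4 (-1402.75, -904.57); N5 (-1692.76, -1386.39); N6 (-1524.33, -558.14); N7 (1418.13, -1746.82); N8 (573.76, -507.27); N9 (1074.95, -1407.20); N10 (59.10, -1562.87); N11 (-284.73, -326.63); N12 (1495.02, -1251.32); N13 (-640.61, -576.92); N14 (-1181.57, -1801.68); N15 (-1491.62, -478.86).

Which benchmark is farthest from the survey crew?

N1

Distances from (-319.17, -521.97):
N1: 2481.95 m
N2: 712.25 m
N3: 1237.57 m
N4: 1149.14 m
N5: 1622.95 m
N6: 1205.70 m
N7: 2125.67 m
N8: 893.05 m
N9: 1651.42 m
N10: 1107.50 m
N11: 198.35 m
N12: 1955.31 m
N13: 326.10 m
N14: 1543.18 m
N15: 1173.24 m
Maximum: N1 at 2481.95 m.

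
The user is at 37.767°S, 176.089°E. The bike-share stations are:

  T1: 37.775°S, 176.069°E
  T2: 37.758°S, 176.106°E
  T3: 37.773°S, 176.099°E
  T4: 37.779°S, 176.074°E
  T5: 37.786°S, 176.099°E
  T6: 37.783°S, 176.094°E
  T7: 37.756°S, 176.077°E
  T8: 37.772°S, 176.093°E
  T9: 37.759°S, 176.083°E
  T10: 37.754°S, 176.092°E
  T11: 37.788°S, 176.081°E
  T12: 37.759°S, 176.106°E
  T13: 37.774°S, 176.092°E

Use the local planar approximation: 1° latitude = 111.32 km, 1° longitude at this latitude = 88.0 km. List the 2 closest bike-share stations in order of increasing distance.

T8, T13

Distances from 37.767°S, 176.089°E:
T1: √((-0.008·111.32)² + (-0.020·88.0)²) = √(0.79310 + 3.09760) = 1.972 km
T2: √((0.009·111.32)² + (0.017·88.0)²) = √(1.00376 + 2.23802) = 1.800 km
T3: √((-0.006·111.32)² + (0.010·88.0)²) = √(0.44612 + 0.77440) = 1.105 km
T4: √((-0.012·111.32)² + (-0.015·88.0)²) = √(1.78447 + 1.74240) = 1.878 km
T5: √((-0.019·111.32)² + (0.010·88.0)²) = √(4.47356 + 0.77440) = 2.291 km
T6: √((-0.016·111.32)² + (0.005·88.0)²) = √(3.17239 + 0.19360) = 1.835 km
T7: √((0.011·111.32)² + (-0.012·88.0)²) = √(1.49945 + 1.11514) = 1.617 km
T8: √((-0.005·111.32)² + (0.004·88.0)²) = √(0.30980 + 0.12390) = 0.659 km
T9: √((0.008·111.32)² + (-0.006·88.0)²) = √(0.79310 + 0.27878) = 1.035 km
T10: √((0.013·111.32)² + (0.003·88.0)²) = √(2.09427 + 0.06970) = 1.471 km
T11: √((-0.021·111.32)² + (-0.008·88.0)²) = √(5.46493 + 0.49562) = 2.441 km
T12: √((0.008·111.32)² + (0.017·88.0)²) = √(0.79310 + 2.23802) = 1.741 km
T13: √((-0.007·111.32)² + (0.003·88.0)²) = √(0.60721 + 0.06970) = 0.823 km
Sorted: T8 (0.659 km) < T13 (0.823 km) < T9 (1.035 km) < T3 (1.105 km) < …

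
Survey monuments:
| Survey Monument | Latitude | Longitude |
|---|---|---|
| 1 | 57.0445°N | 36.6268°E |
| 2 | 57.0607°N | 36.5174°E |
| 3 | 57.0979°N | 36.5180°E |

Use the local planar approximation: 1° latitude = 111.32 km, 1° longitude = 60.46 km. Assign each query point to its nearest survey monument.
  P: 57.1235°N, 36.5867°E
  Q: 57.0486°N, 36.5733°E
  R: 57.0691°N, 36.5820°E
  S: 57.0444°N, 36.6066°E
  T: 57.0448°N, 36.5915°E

P→3; Q→1; R→1; S→1; T→1

P at 57.1235°N, 36.5867°E:
  1: 9.1224 km
  2: 8.1503 km
  3: 5.0372 km
  → nearest: 3 (5.0372 km)
Q at 57.0486°N, 36.5733°E:
  1: 3.2667 km
  2: 3.6382 km
  3: 6.4263 km
  → nearest: 1 (3.2667 km)
R at 57.0691°N, 36.5820°E:
  1: 3.8517 km
  2: 4.0161 km
  3: 5.0250 km
  → nearest: 1 (3.8517 km)
S at 57.0444°N, 36.6066°E:
  1: 1.2213 km
  2: 5.6901 km
  3: 8.0103 km
  → nearest: 1 (1.2213 km)
T at 57.0448°N, 36.5915°E:
  1: 2.1345 km
  2: 4.8171 km
  3: 7.3952 km
  → nearest: 1 (2.1345 km)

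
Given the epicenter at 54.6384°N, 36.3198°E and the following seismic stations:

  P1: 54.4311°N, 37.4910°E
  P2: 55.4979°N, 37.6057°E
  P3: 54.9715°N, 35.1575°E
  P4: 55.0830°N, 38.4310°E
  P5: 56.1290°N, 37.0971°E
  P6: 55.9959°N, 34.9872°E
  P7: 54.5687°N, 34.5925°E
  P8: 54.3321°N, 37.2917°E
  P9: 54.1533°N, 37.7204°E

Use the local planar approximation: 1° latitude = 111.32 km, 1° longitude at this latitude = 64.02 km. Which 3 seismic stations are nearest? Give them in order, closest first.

Distances from 54.6384°N, 36.3198°E:
P1: √((-0.2073·111.32)² + (1.1712·64.02)²) = √(532.531129 + 5622.033991) = 78.4510 km
P2: √((0.8595·111.32)² + (1.2859·64.02)²) = √(9154.574375 + 6777.128687) = 126.2209 km
P3: √((0.3331·111.32)² + (-1.1623·64.02)²) = √(1374.977719 + 5536.914474) = 83.1378 km
P4: √((0.4446·111.32)² + (2.1112·64.02)²) = √(2449.544379 + 18267.961769) = 143.9358 km
P5: √((1.4906·111.32)² + (0.7773·64.02)²) = √(27533.956954 + 2476.330889) = 173.2348 km
P6: √((1.3575·111.32)² + (-1.3326·64.02)²) = √(22836.317466 + 7278.316842) = 173.5357 km
P7: √((-0.0697·111.32)² + (-1.7273·64.02)²) = √(60.202143 + 12228.322548) = 110.8536 km
P8: √((-0.3063·111.32)² + (0.9719·64.02)²) = √(1162.626958 + 3871.457570) = 70.9513 km
P9: √((-0.4851·111.32)² + (1.4006·64.02)²) = √(2916.143858 + 8040.065441) = 104.6719 km
Sorted: P8 (70.9513 km) < P1 (78.4510 km) < P3 (83.1378 km) < P9 (104.6719 km) < P7 (110.8536 km) < …

P8, P1, P3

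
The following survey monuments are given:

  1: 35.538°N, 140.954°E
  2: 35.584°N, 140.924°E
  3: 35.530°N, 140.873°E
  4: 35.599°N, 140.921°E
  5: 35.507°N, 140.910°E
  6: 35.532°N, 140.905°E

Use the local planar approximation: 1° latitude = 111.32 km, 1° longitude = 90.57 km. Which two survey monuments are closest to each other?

2 and 4

Pairwise distances:
1–2: √((0.046·111.32)² + (-0.030·90.57)²) = √(26.22177 + 7.38263) = 5.797 km
1–3: √((-0.008·111.32)² + (-0.081·90.57)²) = √(0.79310 + 53.81939) = 7.390 km
1–4: √((0.061·111.32)² + (-0.033·90.57)²) = √(46.11116 + 8.93299) = 7.419 km
1–5: √((-0.031·111.32)² + (-0.044·90.57)²) = √(11.90885 + 15.88086) = 5.272 km
1–6: √((-0.006·111.32)² + (-0.049·90.57)²) = √(0.44612 + 19.69522) = 4.488 km
2–3: √((-0.054·111.32)² + (-0.051·90.57)²) = √(36.13549 + 21.33581) = 7.581 km
2–4: √((0.015·111.32)² + (-0.003·90.57)²) = √(2.78823 + 0.07383) = 1.692 km
2–5: √((-0.077·111.32)² + (-0.014·90.57)²) = √(73.47301 + 1.60777) = 8.665 km
2–6: √((-0.052·111.32)² + (-0.019·90.57)²) = √(33.50835 + 2.96126) = 6.039 km
3–4: √((0.069·111.32)² + (0.048·90.57)²) = √(58.99899 + 18.89954) = 8.826 km
3–5: √((-0.023·111.32)² + (0.037·90.57)²) = √(6.55544 + 11.22980) = 4.217 km
3–6: √((0.002·111.32)² + (0.032·90.57)²) = √(0.04957 + 8.39980) = 2.907 km
4–5: √((-0.092·111.32)² + (-0.011·90.57)²) = √(104.88709 + 0.99255) = 10.290 km
4–6: √((-0.067·111.32)² + (-0.016·90.57)²) = √(55.62833 + 2.09995) = 7.598 km
5–6: √((0.025·111.32)² + (-0.005·90.57)²) = √(7.74509 + 0.20507) = 2.820 km
Closest pair: 2–4 at 1.692 km.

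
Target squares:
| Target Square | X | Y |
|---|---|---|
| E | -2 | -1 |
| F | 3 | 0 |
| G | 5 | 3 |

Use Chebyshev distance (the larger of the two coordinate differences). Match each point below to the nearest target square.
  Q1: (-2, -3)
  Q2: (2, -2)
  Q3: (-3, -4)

Q1 at (-2, -3):
  E: 2
  F: 5
  G: 7
  → nearest: E (2)
Q2 at (2, -2):
  E: 4
  F: 2
  G: 5
  → nearest: F (2)
Q3 at (-3, -4):
  E: 3
  F: 6
  G: 8
  → nearest: E (3)

Q1→E; Q2→F; Q3→E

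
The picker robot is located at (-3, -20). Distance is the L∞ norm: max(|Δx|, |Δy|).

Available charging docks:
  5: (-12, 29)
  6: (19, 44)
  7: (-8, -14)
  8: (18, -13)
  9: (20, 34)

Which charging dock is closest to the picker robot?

7

Distances from (-3, -20):
5: max(|-9|, |49|) = 49
6: max(|22|, |64|) = 64
7: max(|-5|, |6|) = 6
8: max(|21|, |7|) = 21
9: max(|23|, |54|) = 54
Minimum: 7 at 6.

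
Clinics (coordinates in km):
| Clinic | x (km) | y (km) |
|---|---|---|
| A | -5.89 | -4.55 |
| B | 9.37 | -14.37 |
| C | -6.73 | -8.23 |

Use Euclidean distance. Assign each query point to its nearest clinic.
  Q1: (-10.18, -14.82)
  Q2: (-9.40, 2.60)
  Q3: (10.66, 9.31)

Q1→C; Q2→A; Q3→A

Q1 at (-10.18, -14.82):
  A: 11.13 km
  B: 19.56 km
  C: 7.44 km
  → nearest: C (7.44 km)
Q2 at (-9.40, 2.60):
  A: 7.97 km
  B: 25.30 km
  C: 11.15 km
  → nearest: A (7.97 km)
Q3 at (10.66, 9.31):
  A: 21.59 km
  B: 23.72 km
  C: 24.70 km
  → nearest: A (21.59 km)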